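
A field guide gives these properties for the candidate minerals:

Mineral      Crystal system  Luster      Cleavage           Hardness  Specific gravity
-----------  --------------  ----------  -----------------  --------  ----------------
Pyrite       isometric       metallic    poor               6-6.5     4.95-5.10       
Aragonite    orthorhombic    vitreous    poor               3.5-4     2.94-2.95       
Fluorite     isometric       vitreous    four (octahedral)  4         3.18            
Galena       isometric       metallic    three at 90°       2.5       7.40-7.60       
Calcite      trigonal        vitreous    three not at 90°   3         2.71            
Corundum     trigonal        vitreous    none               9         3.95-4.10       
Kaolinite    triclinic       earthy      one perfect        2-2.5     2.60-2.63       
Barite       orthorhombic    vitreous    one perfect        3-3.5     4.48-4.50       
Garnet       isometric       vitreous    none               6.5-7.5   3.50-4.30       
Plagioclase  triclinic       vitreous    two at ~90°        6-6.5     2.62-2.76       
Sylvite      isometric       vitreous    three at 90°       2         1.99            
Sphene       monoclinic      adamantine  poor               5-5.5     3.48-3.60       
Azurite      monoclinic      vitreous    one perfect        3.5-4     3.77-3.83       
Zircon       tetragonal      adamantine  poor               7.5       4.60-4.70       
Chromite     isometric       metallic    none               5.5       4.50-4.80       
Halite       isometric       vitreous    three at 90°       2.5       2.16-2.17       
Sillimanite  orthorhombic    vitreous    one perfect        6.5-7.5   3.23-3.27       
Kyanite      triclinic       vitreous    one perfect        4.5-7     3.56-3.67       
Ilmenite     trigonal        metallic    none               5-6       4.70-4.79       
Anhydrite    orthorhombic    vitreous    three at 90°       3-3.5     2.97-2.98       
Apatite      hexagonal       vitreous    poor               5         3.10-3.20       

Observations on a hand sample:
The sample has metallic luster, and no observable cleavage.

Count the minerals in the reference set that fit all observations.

Metallic luster — narrows the field to Pyrite, Galena, Chromite, Ilmenite.
No observable cleavage rules out Pyrite, Galena.
The minerals that satisfy all observations are Chromite, Ilmenite.
That is 2 minerals.

2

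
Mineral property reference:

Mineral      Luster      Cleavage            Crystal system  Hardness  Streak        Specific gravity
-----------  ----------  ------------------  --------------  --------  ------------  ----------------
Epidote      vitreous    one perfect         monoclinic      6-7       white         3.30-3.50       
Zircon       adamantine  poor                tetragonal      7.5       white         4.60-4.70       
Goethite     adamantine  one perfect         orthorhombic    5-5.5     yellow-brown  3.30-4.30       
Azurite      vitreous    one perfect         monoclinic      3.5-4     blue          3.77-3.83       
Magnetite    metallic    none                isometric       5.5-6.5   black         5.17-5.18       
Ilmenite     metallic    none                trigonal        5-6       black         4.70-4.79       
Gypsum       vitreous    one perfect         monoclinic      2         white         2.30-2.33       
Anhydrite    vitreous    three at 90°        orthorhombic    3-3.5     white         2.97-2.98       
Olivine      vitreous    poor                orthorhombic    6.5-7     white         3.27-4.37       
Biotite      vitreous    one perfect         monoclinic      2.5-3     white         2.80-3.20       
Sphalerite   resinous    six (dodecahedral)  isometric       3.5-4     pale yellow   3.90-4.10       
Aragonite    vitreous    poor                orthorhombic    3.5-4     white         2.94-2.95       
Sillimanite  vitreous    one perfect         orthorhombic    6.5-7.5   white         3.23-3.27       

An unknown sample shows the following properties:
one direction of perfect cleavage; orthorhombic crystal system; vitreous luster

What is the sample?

One direction of perfect cleavage: Epidote, Goethite, Azurite, Gypsum, Biotite, Sillimanite remain.
Orthorhombic crystal system: leaves Goethite, Sillimanite.
Vitreous luster is inconsistent with Goethite.
Sillimanite is the sole remaining match.

Sillimanite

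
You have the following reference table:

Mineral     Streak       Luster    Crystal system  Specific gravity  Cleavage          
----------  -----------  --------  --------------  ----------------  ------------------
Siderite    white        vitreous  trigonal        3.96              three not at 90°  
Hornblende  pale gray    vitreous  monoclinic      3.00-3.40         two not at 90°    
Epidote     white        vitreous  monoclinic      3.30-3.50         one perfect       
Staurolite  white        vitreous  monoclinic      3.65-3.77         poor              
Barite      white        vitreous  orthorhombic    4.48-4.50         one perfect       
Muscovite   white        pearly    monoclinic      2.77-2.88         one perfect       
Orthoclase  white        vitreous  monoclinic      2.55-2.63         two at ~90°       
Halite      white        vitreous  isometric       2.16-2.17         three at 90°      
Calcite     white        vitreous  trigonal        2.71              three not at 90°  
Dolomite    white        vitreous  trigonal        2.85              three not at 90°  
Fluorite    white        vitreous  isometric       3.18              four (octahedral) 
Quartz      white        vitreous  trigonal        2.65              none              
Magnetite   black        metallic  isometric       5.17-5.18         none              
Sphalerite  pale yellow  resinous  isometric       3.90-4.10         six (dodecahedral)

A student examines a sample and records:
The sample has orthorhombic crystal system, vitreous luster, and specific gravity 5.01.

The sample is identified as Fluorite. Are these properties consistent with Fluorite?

Inconsistent

Orthorhombic crystal system — Fluorite has isometric system; inconsistent.
Vitreous luster — matches Fluorite (vitreous luster).
Specific gravity 5.01 — Fluorite has SG 3.18; inconsistent.
2 of the observed properties are inconsistent with Fluorite.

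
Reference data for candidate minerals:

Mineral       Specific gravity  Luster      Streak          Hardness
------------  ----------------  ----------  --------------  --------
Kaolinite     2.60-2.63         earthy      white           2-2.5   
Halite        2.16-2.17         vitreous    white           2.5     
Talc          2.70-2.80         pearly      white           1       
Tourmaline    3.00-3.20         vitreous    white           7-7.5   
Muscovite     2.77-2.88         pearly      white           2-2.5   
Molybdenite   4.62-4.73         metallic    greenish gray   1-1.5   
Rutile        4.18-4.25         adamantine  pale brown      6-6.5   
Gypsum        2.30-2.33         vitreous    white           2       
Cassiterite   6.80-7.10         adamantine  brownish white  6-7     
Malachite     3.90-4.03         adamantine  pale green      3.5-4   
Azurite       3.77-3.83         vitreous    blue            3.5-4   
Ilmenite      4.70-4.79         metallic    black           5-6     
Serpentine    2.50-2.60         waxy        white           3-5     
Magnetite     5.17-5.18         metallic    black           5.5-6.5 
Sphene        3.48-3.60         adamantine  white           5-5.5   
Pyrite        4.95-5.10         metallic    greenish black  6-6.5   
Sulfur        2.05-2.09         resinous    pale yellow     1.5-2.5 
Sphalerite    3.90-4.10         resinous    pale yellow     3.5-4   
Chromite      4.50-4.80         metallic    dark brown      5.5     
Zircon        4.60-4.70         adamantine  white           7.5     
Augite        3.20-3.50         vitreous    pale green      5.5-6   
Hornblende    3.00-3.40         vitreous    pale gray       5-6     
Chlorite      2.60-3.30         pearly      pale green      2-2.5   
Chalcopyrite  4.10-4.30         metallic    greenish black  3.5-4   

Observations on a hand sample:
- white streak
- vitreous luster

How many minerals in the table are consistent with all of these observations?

3

White streak: only Kaolinite, Halite, Talc, Tourmaline, Muscovite, Gypsum, Serpentine, Sphene, Zircon remain.
Vitreous luster: narrows the field to Halite, Tourmaline, Gypsum.
Consistent with every observation: Gypsum, Halite, Tourmaline.
That is 3 minerals.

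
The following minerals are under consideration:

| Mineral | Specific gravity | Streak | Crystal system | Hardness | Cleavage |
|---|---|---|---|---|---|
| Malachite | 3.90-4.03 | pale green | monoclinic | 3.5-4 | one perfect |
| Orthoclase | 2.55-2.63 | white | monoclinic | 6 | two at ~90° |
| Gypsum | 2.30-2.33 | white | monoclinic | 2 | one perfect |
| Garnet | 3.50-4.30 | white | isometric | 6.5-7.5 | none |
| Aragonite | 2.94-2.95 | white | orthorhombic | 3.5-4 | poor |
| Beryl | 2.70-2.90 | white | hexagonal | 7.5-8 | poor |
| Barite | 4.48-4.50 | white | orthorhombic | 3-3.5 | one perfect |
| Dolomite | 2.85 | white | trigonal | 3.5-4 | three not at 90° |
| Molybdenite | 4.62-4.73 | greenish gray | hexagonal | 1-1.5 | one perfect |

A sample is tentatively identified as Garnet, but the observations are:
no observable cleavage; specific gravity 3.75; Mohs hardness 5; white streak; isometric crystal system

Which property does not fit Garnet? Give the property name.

hardness

No observable cleavage: Garnet has cleavage none — matches.
Specific gravity 3.75: Garnet has SG 3.50-4.30 — matches.
Mohs hardness 5: Garnet has hardness 6.5-7.5 — outside the reference range.
White streak: Garnet has white streak — matches.
Isometric crystal system: Garnet has isometric system — matches.
Only the hardness is inconsistent.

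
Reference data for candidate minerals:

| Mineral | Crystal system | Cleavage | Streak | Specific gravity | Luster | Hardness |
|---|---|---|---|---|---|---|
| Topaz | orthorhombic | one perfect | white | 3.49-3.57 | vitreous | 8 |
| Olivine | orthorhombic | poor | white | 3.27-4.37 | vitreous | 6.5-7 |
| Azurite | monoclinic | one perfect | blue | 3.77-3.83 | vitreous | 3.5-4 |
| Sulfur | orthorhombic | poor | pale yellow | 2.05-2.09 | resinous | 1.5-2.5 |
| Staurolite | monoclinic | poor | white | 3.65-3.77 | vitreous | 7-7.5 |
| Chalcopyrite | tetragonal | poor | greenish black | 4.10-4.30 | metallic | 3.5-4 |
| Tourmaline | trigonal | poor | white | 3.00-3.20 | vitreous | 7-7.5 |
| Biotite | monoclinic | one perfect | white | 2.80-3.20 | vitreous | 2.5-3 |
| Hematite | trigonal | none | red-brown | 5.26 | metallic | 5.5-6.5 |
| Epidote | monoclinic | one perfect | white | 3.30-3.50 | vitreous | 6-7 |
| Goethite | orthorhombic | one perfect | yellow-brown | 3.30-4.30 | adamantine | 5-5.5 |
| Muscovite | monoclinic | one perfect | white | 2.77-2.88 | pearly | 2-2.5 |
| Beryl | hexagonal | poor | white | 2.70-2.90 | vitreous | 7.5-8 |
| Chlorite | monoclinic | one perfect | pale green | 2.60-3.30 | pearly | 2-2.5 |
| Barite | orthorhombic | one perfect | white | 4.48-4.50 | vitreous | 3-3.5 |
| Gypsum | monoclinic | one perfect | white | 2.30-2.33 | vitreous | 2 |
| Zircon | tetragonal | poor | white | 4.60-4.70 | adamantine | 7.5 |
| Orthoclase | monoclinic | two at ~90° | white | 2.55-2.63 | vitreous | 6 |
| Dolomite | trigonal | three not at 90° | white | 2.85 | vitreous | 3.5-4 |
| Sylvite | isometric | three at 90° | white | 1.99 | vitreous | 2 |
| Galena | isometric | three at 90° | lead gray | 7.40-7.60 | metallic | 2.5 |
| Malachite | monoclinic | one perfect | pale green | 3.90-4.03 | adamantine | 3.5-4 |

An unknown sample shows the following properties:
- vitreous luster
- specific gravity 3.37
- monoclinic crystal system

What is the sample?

Epidote

Vitreous luster: narrows the field to Topaz, Olivine, Azurite, Staurolite, Tourmaline, Biotite, Epidote, Beryl, Barite, Gypsum, Orthoclase, Dolomite, Sylvite.
Specific gravity 3.37: narrows the field to Olivine, Epidote.
Monoclinic crystal system is inconsistent with Olivine.
Only Epidote satisfies all observations.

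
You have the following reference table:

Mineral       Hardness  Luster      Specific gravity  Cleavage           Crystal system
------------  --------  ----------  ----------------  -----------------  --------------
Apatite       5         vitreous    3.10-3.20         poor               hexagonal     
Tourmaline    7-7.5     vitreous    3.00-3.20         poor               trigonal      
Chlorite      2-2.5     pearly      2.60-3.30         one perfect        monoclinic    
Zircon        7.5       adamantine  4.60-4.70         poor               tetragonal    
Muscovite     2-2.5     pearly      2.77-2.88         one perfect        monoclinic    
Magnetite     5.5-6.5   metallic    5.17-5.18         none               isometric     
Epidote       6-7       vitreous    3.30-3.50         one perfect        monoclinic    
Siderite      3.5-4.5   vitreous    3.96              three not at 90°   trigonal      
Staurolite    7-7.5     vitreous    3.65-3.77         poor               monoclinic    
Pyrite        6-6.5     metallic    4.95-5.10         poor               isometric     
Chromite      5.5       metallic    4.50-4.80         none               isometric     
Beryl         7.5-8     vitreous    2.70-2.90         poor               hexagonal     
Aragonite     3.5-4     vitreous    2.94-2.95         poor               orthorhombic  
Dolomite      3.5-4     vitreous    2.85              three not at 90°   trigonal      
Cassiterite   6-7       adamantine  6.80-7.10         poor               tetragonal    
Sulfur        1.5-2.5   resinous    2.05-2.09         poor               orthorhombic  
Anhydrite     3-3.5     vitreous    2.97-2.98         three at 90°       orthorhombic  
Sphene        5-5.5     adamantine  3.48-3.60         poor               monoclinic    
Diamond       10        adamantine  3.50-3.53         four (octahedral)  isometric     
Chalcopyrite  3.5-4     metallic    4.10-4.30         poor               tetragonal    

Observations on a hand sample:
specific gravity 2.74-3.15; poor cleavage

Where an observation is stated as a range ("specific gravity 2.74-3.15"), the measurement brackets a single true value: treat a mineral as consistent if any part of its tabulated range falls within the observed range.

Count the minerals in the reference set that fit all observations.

Specific gravity 2.74-3.15 — narrows the field to Apatite, Tourmaline, Chlorite, Muscovite, Beryl, Aragonite, Dolomite, Anhydrite.
Poor cleavage rules out Chlorite, Muscovite, Dolomite, Anhydrite.
Remaining candidates: Apatite, Aragonite, Beryl, Tourmaline.
That is 4 minerals.

4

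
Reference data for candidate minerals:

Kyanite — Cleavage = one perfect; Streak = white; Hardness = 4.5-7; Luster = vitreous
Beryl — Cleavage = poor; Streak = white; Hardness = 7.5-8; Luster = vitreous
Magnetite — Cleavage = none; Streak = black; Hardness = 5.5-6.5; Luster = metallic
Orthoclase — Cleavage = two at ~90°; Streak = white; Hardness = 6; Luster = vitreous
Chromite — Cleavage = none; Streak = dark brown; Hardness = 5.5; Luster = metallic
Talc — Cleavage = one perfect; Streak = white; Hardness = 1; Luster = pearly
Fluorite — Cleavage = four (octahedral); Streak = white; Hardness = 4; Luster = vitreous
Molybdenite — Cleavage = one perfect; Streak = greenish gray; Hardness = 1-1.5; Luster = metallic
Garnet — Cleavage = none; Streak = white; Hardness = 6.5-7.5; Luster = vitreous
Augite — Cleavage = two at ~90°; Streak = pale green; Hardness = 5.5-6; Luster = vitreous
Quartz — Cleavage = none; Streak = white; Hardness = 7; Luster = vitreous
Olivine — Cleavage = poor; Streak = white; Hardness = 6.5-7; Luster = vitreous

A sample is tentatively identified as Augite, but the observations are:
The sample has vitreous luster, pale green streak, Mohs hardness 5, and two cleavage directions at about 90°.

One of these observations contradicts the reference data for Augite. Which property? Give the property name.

Vitreous luster: Augite has vitreous luster — matches.
Pale green streak: Augite has pale green streak — matches.
Mohs hardness 5: Augite has hardness 5.5-6 — outside the reference range.
Two cleavage directions at about 90°: Augite has cleavage two at ~90° — matches.
Only the hardness is inconsistent.

hardness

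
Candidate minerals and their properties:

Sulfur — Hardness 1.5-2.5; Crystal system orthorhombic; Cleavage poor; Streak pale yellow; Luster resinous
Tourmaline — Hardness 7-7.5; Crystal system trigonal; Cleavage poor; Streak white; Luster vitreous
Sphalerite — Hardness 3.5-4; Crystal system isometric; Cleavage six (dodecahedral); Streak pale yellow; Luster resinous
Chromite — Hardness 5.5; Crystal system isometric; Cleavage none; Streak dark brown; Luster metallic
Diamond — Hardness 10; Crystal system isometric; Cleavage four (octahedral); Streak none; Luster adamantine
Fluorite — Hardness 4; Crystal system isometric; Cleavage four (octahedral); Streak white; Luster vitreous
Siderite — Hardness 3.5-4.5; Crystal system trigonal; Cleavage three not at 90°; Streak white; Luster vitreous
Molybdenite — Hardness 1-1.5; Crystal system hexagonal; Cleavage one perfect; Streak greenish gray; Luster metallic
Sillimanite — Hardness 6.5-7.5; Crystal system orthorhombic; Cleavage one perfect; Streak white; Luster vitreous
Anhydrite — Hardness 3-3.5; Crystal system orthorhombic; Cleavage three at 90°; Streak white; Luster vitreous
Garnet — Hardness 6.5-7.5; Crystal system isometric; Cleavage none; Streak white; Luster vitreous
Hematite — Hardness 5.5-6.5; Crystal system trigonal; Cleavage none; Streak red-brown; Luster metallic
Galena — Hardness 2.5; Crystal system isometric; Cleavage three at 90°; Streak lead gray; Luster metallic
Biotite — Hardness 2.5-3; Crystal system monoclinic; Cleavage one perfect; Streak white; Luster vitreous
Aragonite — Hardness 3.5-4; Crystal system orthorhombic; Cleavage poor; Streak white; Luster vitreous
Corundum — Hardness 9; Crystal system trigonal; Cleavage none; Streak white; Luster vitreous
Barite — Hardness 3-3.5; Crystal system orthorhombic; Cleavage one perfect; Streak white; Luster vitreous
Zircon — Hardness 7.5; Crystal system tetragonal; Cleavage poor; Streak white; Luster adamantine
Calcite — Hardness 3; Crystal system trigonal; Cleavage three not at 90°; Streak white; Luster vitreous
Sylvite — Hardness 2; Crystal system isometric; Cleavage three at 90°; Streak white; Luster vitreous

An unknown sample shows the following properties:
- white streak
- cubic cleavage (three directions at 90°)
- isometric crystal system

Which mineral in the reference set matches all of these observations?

White streak: narrows the field to Tourmaline, Fluorite, Siderite, Sillimanite, Anhydrite, Garnet, Biotite, Aragonite, Corundum, Barite, Zircon, Calcite, Sylvite.
Cubic cleavage (three directions at 90°): only Anhydrite, Sylvite remain.
Isometric crystal system excludes Anhydrite.
Sylvite is the sole remaining match.

Sylvite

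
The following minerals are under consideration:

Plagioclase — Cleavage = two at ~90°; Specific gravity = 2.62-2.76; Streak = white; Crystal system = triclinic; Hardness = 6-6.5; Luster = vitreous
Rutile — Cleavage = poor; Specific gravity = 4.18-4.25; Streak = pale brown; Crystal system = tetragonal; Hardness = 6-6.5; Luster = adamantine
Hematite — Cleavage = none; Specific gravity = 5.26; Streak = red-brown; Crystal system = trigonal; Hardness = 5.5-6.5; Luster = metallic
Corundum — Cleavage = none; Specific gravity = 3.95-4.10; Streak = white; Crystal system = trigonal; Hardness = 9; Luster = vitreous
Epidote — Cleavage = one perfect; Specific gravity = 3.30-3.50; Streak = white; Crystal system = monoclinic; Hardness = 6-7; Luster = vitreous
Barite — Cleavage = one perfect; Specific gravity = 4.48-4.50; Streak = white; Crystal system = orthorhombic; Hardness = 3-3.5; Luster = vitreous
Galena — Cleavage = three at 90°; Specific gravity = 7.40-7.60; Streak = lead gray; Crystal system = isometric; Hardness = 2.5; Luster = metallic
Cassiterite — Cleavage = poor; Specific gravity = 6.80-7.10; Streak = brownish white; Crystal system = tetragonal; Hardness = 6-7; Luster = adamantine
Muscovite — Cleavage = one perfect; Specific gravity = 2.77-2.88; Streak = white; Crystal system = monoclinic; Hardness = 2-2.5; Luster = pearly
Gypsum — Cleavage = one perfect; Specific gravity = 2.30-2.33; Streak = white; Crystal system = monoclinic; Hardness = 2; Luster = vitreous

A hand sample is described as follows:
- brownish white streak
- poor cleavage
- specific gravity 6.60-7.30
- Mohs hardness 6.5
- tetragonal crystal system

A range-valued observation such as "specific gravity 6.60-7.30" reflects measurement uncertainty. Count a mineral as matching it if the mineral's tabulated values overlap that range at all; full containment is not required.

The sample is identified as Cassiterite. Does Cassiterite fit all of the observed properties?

Consistent

Brownish white streak — fits Cassiterite (brownish white streak).
Poor cleavage — fits Cassiterite (cleavage poor).
Specific gravity 6.60-7.30 — fits Cassiterite (SG 6.80-7.10).
Mohs hardness 6.5 — fits Cassiterite (hardness 6-7).
Tetragonal crystal system — fits Cassiterite (tetragonal system).
Nothing contradicts Cassiterite.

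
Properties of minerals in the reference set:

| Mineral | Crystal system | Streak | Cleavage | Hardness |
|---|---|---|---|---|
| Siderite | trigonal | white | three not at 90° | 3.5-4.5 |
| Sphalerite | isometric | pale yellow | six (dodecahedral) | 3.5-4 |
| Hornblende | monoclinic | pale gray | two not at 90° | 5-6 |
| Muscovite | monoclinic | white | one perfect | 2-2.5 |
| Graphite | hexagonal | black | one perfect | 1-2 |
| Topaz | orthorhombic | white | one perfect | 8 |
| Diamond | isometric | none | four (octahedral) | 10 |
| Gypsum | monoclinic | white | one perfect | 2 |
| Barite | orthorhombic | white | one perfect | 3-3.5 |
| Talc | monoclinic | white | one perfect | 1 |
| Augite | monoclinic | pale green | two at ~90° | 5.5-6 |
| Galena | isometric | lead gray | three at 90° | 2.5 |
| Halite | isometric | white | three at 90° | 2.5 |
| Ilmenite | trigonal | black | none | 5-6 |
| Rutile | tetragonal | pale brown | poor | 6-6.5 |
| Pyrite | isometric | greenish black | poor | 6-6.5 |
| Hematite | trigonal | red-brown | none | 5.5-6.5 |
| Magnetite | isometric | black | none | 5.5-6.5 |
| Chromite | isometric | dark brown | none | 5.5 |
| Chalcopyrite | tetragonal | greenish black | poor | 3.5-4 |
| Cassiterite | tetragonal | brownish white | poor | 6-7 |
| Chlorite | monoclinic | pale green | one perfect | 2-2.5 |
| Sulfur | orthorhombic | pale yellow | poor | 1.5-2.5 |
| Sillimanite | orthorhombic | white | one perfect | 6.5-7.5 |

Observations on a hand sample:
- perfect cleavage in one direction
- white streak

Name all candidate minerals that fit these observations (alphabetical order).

Perfect cleavage in one direction: Muscovite, Graphite, Topaz, Gypsum, Barite, Talc, Chlorite, Sillimanite remain.
White streak is inconsistent with Graphite, Chlorite.
Consistent with every observation: Barite, Gypsum, Muscovite, Sillimanite, Talc, Topaz.

Barite, Gypsum, Muscovite, Sillimanite, Talc, Topaz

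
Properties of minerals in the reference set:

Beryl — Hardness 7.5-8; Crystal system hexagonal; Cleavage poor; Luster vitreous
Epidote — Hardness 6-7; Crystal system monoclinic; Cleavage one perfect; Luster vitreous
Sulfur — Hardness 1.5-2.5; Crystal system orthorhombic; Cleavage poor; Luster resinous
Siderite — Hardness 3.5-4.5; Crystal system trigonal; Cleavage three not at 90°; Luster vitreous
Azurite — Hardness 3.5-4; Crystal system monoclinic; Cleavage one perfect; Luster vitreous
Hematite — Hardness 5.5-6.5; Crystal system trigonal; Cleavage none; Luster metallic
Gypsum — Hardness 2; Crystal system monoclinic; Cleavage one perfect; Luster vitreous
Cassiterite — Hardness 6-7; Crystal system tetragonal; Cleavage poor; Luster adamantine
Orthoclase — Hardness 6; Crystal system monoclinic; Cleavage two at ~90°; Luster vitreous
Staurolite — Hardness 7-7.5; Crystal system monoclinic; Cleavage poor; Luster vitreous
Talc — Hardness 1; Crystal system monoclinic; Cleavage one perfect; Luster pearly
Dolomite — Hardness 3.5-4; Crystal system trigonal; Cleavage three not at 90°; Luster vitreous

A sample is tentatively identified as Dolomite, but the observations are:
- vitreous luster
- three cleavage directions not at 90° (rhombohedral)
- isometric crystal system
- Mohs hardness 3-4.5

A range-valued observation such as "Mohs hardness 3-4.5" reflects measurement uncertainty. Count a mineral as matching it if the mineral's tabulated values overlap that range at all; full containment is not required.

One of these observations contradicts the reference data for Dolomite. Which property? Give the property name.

crystal system

Vitreous luster: Dolomite has vitreous luster — consistent.
Three cleavage directions not at 90° (rhombohedral): Dolomite has cleavage three not at 90° — consistent.
Isometric crystal system: Dolomite has trigonal system — does not match.
Mohs hardness 3-4.5: Dolomite has hardness 3.5-4 — consistent.
The crystal system is the one property that does not fit.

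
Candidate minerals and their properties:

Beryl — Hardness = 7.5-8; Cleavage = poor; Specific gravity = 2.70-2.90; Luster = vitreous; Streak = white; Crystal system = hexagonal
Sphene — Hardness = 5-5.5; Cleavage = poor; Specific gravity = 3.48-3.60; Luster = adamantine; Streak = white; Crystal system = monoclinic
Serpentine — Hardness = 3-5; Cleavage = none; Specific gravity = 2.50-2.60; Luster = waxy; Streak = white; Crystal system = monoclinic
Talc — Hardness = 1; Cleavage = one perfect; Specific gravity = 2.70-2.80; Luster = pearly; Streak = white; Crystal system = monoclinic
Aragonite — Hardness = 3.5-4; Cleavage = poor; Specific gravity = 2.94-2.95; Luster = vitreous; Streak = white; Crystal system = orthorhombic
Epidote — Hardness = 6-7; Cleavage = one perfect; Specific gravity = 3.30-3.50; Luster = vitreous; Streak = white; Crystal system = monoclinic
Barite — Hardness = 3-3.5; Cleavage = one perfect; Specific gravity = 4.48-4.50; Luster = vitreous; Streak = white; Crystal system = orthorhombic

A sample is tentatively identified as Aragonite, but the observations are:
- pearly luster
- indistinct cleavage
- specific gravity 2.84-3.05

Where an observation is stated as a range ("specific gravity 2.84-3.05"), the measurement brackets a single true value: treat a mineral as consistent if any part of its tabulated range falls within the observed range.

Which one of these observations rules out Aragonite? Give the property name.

Pearly luster: Aragonite has vitreous luster — outside the reference range.
Indistinct cleavage: Aragonite has cleavage poor — consistent.
Specific gravity 2.84-3.05: Aragonite has SG 2.94-2.95 — consistent.
Everything matches except the luster.

luster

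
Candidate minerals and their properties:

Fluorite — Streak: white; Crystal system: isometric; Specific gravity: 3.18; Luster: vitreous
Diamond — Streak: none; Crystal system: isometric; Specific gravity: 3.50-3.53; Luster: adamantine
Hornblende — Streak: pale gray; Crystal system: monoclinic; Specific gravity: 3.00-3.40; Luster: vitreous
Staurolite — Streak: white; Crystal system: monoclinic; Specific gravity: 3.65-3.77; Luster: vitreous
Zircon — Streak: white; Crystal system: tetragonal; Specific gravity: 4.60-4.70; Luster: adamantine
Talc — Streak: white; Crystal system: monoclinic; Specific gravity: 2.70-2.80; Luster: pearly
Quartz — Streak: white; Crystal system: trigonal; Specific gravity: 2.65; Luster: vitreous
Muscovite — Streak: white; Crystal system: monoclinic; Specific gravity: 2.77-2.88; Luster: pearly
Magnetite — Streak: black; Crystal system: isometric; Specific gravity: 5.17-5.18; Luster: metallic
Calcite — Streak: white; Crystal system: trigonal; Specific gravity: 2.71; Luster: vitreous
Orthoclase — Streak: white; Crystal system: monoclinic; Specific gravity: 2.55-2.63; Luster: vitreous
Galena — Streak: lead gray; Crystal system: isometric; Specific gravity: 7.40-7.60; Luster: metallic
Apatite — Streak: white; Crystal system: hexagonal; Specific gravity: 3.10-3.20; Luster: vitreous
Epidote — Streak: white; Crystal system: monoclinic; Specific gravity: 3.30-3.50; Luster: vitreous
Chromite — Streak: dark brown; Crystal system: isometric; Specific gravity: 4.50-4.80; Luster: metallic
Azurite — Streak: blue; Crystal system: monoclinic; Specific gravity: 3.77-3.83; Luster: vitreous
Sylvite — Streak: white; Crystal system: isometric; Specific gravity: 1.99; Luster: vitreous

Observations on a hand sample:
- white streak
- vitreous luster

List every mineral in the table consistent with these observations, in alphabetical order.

Apatite, Calcite, Epidote, Fluorite, Orthoclase, Quartz, Staurolite, Sylvite

White streak excludes Diamond, Hornblende, Magnetite, Galena, Chromite, Azurite.
Vitreous luster excludes Zircon, Talc, Muscovite.
The minerals that satisfy all observations are Apatite, Calcite, Epidote, Fluorite, Orthoclase, Quartz, Staurolite, Sylvite.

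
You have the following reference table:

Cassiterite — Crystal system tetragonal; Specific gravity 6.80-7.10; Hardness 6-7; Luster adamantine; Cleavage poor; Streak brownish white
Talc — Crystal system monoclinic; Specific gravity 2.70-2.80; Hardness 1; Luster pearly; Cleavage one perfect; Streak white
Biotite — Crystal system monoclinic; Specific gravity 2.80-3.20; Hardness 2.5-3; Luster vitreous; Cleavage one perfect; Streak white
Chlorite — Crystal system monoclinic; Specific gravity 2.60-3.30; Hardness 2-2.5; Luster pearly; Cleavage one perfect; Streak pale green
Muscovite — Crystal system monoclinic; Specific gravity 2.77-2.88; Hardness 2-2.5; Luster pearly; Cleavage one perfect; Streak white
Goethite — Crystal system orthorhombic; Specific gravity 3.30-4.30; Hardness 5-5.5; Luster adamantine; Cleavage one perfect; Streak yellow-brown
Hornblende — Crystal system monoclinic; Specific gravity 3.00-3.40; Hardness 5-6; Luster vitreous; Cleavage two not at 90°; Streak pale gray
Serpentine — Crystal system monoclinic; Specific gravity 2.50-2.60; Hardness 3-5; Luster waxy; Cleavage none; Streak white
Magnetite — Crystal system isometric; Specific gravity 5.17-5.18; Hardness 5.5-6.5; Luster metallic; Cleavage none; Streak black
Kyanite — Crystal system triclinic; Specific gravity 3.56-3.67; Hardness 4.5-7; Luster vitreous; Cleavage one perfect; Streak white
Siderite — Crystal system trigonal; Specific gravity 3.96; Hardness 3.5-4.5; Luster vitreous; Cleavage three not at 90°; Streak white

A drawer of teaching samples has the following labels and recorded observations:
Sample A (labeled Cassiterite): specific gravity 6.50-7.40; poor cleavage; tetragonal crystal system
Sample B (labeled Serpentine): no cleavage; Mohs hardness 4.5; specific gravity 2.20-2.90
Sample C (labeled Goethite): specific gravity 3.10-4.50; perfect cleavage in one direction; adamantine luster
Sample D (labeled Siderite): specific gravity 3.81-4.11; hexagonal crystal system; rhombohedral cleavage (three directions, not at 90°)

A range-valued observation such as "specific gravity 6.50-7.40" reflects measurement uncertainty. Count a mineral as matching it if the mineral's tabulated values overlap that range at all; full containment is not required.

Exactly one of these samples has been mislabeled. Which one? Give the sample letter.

Sample A: nothing contradicts Cassiterite.
Sample B: nothing contradicts Serpentine.
Sample C: nothing contradicts Goethite.
Sample D: Siderite has trigonal system, but the record shows hexagonal crystal system — this label is wrong.
Sample D is the mislabeled one.

D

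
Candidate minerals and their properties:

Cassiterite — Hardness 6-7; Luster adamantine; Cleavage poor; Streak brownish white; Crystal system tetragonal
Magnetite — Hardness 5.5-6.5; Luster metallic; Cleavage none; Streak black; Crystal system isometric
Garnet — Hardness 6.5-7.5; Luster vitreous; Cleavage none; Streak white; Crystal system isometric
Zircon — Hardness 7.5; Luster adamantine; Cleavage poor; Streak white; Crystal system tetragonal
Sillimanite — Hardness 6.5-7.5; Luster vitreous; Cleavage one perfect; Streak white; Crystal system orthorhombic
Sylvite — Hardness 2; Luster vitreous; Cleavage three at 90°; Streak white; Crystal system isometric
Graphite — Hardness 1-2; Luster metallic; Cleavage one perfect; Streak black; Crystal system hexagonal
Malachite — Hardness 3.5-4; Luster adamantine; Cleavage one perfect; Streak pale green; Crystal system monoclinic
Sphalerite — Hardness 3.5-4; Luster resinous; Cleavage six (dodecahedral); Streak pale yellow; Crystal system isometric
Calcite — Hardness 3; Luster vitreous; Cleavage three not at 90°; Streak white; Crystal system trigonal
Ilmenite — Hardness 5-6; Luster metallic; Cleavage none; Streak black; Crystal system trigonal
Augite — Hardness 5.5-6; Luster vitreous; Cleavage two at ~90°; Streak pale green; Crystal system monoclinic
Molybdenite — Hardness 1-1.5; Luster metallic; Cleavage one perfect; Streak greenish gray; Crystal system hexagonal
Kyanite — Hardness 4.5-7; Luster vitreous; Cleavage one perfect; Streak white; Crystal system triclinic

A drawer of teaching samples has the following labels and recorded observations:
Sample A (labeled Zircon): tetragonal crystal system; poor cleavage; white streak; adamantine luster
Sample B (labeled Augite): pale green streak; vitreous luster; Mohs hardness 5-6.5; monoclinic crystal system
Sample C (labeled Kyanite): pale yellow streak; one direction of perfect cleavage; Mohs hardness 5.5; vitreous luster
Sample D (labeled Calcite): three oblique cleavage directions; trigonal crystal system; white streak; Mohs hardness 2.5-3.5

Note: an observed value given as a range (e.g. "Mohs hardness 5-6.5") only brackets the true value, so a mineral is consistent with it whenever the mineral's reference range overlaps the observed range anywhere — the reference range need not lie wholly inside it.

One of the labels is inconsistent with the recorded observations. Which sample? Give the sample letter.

Sample A: every observation is compatible with the reference values for Zircon.
Sample B: every observation is compatible with the reference values for Augite.
Sample C: pale yellow streak is outside the reference for Kyanite (white streak) — mislabeled.
Sample D: every observation is compatible with the reference values for Calcite.
The mislabeled specimen is C.

C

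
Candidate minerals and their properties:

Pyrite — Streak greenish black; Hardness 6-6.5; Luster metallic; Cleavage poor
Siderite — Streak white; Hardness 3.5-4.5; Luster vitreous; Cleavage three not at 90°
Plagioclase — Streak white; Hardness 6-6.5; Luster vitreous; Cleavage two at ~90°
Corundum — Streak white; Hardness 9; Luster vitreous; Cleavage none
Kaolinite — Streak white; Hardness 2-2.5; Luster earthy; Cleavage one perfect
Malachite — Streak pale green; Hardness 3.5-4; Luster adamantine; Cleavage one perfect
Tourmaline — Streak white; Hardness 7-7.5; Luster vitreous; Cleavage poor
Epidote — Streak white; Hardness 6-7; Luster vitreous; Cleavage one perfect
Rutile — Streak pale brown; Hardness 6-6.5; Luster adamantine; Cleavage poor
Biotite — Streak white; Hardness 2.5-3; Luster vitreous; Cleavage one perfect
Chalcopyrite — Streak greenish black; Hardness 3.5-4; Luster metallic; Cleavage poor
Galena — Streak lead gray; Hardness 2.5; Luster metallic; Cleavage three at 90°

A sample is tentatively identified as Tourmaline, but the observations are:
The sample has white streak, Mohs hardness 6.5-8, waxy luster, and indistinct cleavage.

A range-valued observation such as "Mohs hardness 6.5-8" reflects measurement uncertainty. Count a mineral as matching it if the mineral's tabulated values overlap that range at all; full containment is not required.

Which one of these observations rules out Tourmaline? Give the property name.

White streak: Tourmaline has white streak — matches.
Mohs hardness 6.5-8: Tourmaline has hardness 7-7.5 — matches.
Waxy luster: Tourmaline has vitreous luster — does not match.
Indistinct cleavage: Tourmaline has cleavage poor — matches.
The luster is the one property that does not fit.

luster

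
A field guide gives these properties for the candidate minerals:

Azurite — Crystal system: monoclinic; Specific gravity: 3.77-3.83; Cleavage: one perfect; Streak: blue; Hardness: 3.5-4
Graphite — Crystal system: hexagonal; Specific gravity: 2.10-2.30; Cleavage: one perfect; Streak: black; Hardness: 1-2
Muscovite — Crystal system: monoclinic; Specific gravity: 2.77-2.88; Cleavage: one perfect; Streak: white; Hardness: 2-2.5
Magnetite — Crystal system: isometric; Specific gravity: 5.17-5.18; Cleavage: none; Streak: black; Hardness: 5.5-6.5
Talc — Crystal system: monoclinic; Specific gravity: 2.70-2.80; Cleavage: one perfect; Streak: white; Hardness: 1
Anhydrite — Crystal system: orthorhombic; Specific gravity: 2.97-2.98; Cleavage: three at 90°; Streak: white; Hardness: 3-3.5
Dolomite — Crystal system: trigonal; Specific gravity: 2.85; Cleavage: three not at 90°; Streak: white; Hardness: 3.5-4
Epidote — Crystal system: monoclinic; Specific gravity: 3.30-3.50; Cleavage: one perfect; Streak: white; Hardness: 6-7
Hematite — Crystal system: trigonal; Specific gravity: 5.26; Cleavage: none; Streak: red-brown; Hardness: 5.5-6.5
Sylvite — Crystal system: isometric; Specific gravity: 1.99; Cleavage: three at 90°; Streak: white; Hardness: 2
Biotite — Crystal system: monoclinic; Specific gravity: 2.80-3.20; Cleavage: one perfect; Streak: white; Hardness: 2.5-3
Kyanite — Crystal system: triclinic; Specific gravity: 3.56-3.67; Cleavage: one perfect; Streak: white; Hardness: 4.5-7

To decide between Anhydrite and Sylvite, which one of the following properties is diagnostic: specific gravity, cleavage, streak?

Specific gravity: Anhydrite 2.97-2.98, Sylvite 1.99 — these differ.
Cleavage: both three at 90° — same for both.
Streak: both white — same for both.
Only specific gravity differs between Anhydrite and Sylvite among the listed tests.

specific gravity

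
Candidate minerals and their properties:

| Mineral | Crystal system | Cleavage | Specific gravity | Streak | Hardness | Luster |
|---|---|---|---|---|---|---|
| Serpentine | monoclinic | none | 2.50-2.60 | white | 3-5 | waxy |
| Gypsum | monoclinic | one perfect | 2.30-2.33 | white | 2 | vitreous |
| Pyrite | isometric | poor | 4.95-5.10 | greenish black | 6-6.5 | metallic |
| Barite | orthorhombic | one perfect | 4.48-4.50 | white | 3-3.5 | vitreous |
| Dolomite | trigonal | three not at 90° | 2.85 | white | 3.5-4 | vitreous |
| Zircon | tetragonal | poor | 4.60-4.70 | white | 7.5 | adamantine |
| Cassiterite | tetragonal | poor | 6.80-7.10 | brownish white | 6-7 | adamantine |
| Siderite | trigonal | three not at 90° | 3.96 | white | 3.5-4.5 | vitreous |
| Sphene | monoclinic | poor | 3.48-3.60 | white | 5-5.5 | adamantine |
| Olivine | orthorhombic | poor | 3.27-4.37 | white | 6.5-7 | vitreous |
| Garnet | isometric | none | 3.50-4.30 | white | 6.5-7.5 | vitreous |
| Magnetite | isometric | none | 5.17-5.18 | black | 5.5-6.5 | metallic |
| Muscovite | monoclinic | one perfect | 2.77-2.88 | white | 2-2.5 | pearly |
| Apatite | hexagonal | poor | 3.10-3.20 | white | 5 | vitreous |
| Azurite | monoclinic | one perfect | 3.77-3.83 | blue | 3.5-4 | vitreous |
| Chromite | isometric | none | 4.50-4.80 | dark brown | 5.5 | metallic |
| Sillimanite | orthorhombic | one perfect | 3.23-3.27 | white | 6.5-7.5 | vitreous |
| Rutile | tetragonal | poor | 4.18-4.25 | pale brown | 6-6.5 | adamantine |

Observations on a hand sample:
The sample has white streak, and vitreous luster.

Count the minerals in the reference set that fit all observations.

White streak excludes Pyrite, Cassiterite, Magnetite, Azurite, Chromite, Rutile.
Vitreous luster rules out Serpentine, Zircon, Sphene, Muscovite.
Remaining candidates: Apatite, Barite, Dolomite, Garnet, Gypsum, Olivine, Siderite, Sillimanite.
That is 8 minerals.

8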